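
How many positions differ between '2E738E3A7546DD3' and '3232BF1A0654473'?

Differing positions: 1, 2, 3, 4, 5, 6, 7, 9, 10, 11, 12, 13, 14. Hamming distance = 13.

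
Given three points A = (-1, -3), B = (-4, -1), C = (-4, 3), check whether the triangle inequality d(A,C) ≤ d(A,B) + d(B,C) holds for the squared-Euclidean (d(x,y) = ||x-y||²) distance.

d(A,B) = 3² + 2² = 13, d(B,C) = 0² + 4² = 16, d(A,C) = 3² + 6² = 45.
d(A,C) = 45 > 13 + 16 = 29. Triangle inequality is VIOLATED. (Squared-Euclidean is not a metric — this is a counterexample.)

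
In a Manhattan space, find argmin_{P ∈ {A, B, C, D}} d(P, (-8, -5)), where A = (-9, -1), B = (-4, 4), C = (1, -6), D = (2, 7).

Distances: d(A) = 5, d(B) = 13, d(C) = 10, d(D) = 22. Nearest: A = (-9, -1) with distance 5.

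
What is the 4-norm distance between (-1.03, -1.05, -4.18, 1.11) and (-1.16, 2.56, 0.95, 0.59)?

(Σ|x_i - y_i|^4)^(1/4) = (|-1.03 - (-1.16)|^4 + |-1.05 - 2.56|^4 + |-4.18 - 0.95|^4 + |1.11 - 0.59|^4)^(1/4)
= (0.13^4 + 3.61^4 + 5.13^4 + 0.52^4)^(1/4) ≈ (0.0003 + 169.8356 + 692.5792 + 0.0731)^(1/4) = (862.4882)^(1/4) ≈ 5.4192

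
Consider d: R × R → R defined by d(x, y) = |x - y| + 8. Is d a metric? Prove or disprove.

No. d fails identity of indiscernibles (specifically d(x,x) = 0): d(6, 6) = |6 - 6| + 8 = 0 + 8 = 8 ≠ 0.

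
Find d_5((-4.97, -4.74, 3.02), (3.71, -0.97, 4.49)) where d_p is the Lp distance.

(Σ|x_i - y_i|^5)^(1/5) = (|-4.97 - 3.71|^5 + |-4.74 - (-0.97)|^5 + |3.02 - 4.49|^5)^(1/5)
= (8.68^5 + 3.77^5 + 1.47^5)^(1/5) ≈ (49271.8224 + 761.5646 + 6.8641)^(1/5) = (50040.2511)^(1/5) ≈ 8.7069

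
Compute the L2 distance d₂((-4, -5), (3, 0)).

√(Σ(x_i - y_i)²) = √((-4 - 3)² + (-5 - 0)²)
= √((-7)² + (-5)²) = √(49 + 25) = √74 ≈ 8.6023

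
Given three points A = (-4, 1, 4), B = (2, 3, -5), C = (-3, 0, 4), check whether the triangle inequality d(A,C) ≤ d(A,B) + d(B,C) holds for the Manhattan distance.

d(A,B) = 6 + 2 + 9 = 17, d(B,C) = 5 + 3 + 9 = 17, d(A,C) = 1 + 1 + 0 = 2.
d(A,C) = 2 ≤ 17 + 17 = 34. Triangle inequality is satisfied.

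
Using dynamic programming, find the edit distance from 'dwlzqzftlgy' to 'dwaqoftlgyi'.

Let D[i][j] be the edit distance between the first i characters of 'dwlzqzftlgy' and the first j characters of 'dwaqoftlgyi', with D[i][0] = i, D[0][j] = j, and D[i][j] = D[i-1][j-1] if the characters match, else 1 + min(D[i-1][j], D[i][j-1], D[i-1][j-1]). Filling the table (rows: prefixes of 'dwlzqzftlgy', columns: prefixes of 'dwaqoftlgyi'):
     ε  d  w  a  q  o  f  t  l  g  y  i
  ε  0  1  2  3  4  5  6  7  8  9 10 11
  d  1  0  1  2  3  4  5  6  7  8  9 10
  w  2  1  0  1  2  3  4  5  6  7  8  9
  l  3  2  1  1  2  3  4  5  5  6  7  8
  z  4  3  2  2  2  3  4  5  6  6  7  8
  q  5  4  3  3  2  3  4  5  6  7  7  8
  z  6  5  4  4  3  3  4  5  6  7  8  8
  f  7  6  5  5  4  4  3  4  5  6  7  8
  t  8  7  6  6  5  5  4  3  4  5  6  7
  l  9  8  7  7  6  6  5  4  3  4  5  6
  g 10  9  8  8  7  7  6  5  4  3  4  5
  y 11 10  9  9  8  8  7  6  5  4  3  4
The bottom-right entry gives D[11][11] = 4, so no sequence of fewer than 4 edits works. Backtracking through the table gives one optimal edit sequence (4 edits):
  dwlzqzftlgy → dwzqzftlgy (del l @3)
  dwzqzftlgy → dwaqzftlgy (sub z→a @3)
  dwaqzftlgy → dwaqoftlgy (sub z→o @5)
  dwaqoftlgy → dwaqoftlgyi (ins i @11)
Edit distance = 4.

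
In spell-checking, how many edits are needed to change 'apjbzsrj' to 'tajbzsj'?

Let D[i][j] be the edit distance between the first i characters of 'apjbzsrj' and the first j characters of 'tajbzsj', with D[i][0] = i, D[0][j] = j, and D[i][j] = D[i-1][j-1] if the characters match, else 1 + min(D[i-1][j], D[i][j-1], D[i-1][j-1]). Filling the table (rows: prefixes of 'apjbzsrj', columns: prefixes of 'tajbzsj'):
     ε  t  a  j  b  z  s  j
  ε  0  1  2  3  4  5  6  7
  a  1  1  1  2  3  4  5  6
  p  2  2  2  2  3  4  5  6
  j  3  3  3  2  3  4  5  5
  b  4  4  4  3  2  3  4  5
  z  5  5  5  4  3  2  3  4
  s  6  6  6  5  4  3  2  3
  r  7  7  7  6  5  4  3  3
  j  8  8  8  7  6  5  4  3
The bottom-right entry gives D[8][7] = 3, so no sequence of fewer than 3 edits works. Backtracking through the table gives one optimal edit sequence (3 edits):
  apjbzsrj → tpjbzsrj (sub a→t @1)
  tpjbzsrj → tajbzsrj (sub p→a @2)
  tajbzsrj → tajbzsj (del r @7)
Edit distance = 3.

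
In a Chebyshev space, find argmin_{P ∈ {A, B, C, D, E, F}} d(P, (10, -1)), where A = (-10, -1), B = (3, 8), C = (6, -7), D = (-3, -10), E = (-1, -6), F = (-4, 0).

Distances: d(A) = 20, d(B) = 9, d(C) = 6, d(D) = 13, d(E) = 11, d(F) = 14. Nearest: C = (6, -7) with distance 6.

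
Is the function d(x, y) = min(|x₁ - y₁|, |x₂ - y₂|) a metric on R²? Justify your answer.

No. d fails identity of indiscernibles: take x = (5, 0) and y = (5, 5). Then d(x,y) = min(|5 - 5|, |0 - 5|) = min(0, 5) = 0, yet x ≠ y.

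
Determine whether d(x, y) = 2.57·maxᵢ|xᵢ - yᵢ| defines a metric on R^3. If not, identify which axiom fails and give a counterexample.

Yes. The L∞ (Chebyshev) norm induces a metric on R^3, and multiplying a metric by a positive constant 2.57 > 0 preserves all four axioms: non-negativity (2.57·||x-y|| ≥ 0), identity (2.57·||x-y|| = 0 ⟺ ||x-y|| = 0 ⟺ x = y), symmetry (||x-y|| = ||y-x||), and the triangle inequality (2.57·||x-z|| ≤ 2.57·||x-y|| + 2.57·||y-z||). So d is a metric.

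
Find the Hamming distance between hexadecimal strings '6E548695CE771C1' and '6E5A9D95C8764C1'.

Differing positions: 4, 5, 6, 10, 12, 13. Hamming distance = 6.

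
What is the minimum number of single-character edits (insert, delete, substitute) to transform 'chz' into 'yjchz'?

Let D[i][j] be the edit distance between the first i characters of 'chz' and the first j characters of 'yjchz', with D[i][0] = i, D[0][j] = j, and D[i][j] = D[i-1][j-1] if the characters match, else 1 + min(D[i-1][j], D[i][j-1], D[i-1][j-1]). Filling the table (rows: prefixes of 'chz', columns: prefixes of 'yjchz'):
     ε  y  j  c  h  z
  ε  0  1  2  3  4  5
  c  1  1  2  2  3  4
  h  2  2  2  3  2  3
  z  3  3  3  3  3  2
The bottom-right entry gives D[3][5] = 2, so no sequence of fewer than 2 edits works. Backtracking through the table gives one optimal edit sequence (2 edits):
  chz → ychz (ins y @1)
  ychz → yjchz (ins j @2)
Edit distance = 2.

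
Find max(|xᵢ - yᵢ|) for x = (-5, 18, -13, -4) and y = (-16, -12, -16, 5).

max(|x_i - y_i|) = max(|-5 - (-16)|, |18 - (-12)|, |-13 - (-16)|, |-4 - 5|) = max(11, 30, 3, 9) = 30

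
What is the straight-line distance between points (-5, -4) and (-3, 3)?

√(Σ(x_i - y_i)²) = √((-5 - (-3))² + (-4 - 3)²)
= √((-2)² + (-7)²) = √(4 + 49) = √53 ≈ 7.2801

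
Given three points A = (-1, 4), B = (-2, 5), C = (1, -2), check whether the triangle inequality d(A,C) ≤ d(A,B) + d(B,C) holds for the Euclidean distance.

d(A,B) = √(1² + 1²) = √2 ≈ 1.4142, d(B,C) = √(3² + 7²) = √58 ≈ 7.6158, d(A,C) = √(2² + 6²) = √40 ≈ 6.3246.
d(A,C) ≈ 6.3246 ≤ 1.4142 + 7.6158 = 9.03. Triangle inequality is satisfied.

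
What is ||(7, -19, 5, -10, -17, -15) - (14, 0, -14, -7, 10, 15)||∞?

max(|x_i - y_i|) = max(|7 - 14|, |-19 - 0|, |5 - (-14)|, |-10 - (-7)|, |-17 - 10|, |-15 - 15|) = max(7, 19, 19, 3, 27, 30) = 30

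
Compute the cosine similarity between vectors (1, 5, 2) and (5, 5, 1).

With u = (1, 5, 2), v = (5, 5, 1):
u·v = 1·5 + 5·5 + 2·1 = 5 + 25 + 2 = 32.
|u| = √(1² + 5² + 2²) = √30, |v| = √(5² + 5² + 1²) = √51, so |u||v| = √(30·51) = √1530.
cos θ = (u·v)/(|u||v|) = 32/√1530 ≈ 0.8181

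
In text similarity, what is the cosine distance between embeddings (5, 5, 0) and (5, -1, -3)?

With u = (5, 5, 0), v = (5, -1, -3):
u·v = 5·5 + 5·(-1) + 0·(-3) = 25 + (-5) + 0 = 20.
|u| = √(5² + 5² + 0²) = √50, |v| = √(5² + (-1)² + (-3)²) = √35, so |u||v| = √(50·35) = √1750.
cos θ = (u·v)/(|u||v|) = 20/√1750 ≈ 0.4781
Cosine distance = 1 - cos θ ≈ 1 - 0.4781 = 0.5219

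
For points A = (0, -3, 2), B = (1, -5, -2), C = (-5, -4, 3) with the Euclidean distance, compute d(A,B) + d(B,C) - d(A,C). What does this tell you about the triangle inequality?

d(A,B) = √(1² + 2² + 4²) = √21 ≈ 4.5826, d(B,C) = √(6² + 1² + 5²) = √62 ≈ 7.874, d(A,C) = √(5² + 1² + 1²) = √27 ≈ 5.1962.
d(A,B) + d(B,C) - d(A,C) = 4.5826 + 7.874 - 5.1962 = 12.4566 - 5.1962 = 7.2604 (to 4 decimal places). This is ≥ 0, so the triangle inequality holds for these points.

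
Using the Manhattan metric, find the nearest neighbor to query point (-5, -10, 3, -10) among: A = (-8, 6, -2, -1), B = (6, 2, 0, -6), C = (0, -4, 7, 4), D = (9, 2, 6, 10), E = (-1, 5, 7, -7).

Distances: d(A) = 33, d(B) = 30, d(C) = 29, d(D) = 49, d(E) = 26. Nearest: E = (-1, 5, 7, -7) with distance 26.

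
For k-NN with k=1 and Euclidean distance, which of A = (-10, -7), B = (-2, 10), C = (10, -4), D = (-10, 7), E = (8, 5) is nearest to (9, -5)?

Distances: d(A) ≈ 19.105, d(B) ≈ 18.6011, d(C) ≈ 1.4142, d(D) ≈ 22.4722, d(E) ≈ 10.0499. Nearest: C = (10, -4) with distance 1.4142.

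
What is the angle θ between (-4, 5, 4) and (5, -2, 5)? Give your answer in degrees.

With u = (-4, 5, 4), v = (5, -2, 5):
u·v = (-4)·5 + 5·(-2) + 4·5 = (-20) + (-10) + 20 = -10.
|u| = √((-4)² + 5² + 4²) = √57, |v| = √(5² + (-2)² + 5²) = √54, so |u||v| = √(57·54) = √3078.
cos θ = (u·v)/(|u||v|) = -10/√3078 ≈ -0.180246
θ = arccos(-0.180246) ≈ 100.38°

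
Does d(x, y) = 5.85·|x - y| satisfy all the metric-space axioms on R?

Yes. Since |x - y| is a metric on R and 5.85 > 0, the positive scalar multiple 5.85·|x - y| is also a metric: scaling by a positive constant preserves non-negativity, identity (d=0 ⟺ |x-y|=0 ⟺ x=y), symmetry, and the triangle inequality.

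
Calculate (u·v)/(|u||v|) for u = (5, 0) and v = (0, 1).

With u = (5, 0), v = (0, 1):
u·v = 5·0 + 0·1 = 0 + 0 = 0.
|u| = √(5² + 0²) = √25, |v| = √(0² + 1²) = √1, so |u||v| = √(25·1) = √25 = 5.
cos θ = (u·v)/(|u||v|) = 0/5 = 0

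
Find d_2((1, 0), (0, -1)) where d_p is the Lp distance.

(Σ|x_i - y_i|^2)^(1/2) = (|1 - 0|^2 + |0 - (-1)|^2)^(1/2)
= (1^2 + 1^2)^(1/2) = (1 + 1)^(1/2) = (2)^(1/2) ≈ 1.4142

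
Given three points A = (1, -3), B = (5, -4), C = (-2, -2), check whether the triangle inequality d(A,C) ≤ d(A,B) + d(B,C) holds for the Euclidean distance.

d(A,B) = √(4² + 1²) = √17 ≈ 4.1231, d(B,C) = √(7² + 2²) = √53 ≈ 7.2801, d(A,C) = √(3² + 1²) = √10 ≈ 3.1623.
d(A,C) ≈ 3.1623 ≤ 4.1231 + 7.2801 = 11.4032. Triangle inequality is satisfied.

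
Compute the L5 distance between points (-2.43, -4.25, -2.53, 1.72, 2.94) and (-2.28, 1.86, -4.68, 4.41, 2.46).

(Σ|x_i - y_i|^5)^(1/5) = (|-2.43 - (-2.28)|^5 + |-4.25 - 1.86|^5 + |-2.53 - (-4.68)|^5 + |1.72 - 4.41|^5 + |2.94 - 2.46|^5)^(1/5)
= (0.15^5 + 6.11^5 + 2.15^5 + 2.69^5 + 0.48^5)^(1/5) ≈ (0.0001 + 8515.4196 + 45.9401 + 140.8515 + 0.0255)^(1/5) = (8702.2368)^(1/5) ≈ 6.1366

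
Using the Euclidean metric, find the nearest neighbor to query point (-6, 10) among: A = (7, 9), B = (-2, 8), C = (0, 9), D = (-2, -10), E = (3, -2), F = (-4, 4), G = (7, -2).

Distances: d(A) ≈ 13.0384, d(B) ≈ 4.4721, d(C) ≈ 6.0828, d(D) ≈ 20.3961, d(E) = 15, d(F) ≈ 6.3246, d(G) ≈ 17.6918. Nearest: B = (-2, 8) with distance 4.4721.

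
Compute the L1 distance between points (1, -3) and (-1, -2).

Σ|x_i - y_i| = |1 - (-1)| + |-3 - (-2)| = 2 + 1 = 3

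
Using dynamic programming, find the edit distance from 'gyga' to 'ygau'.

Let D[i][j] be the edit distance between the first i characters of 'gyga' and the first j characters of 'ygau', with D[i][0] = i, D[0][j] = j, and D[i][j] = D[i-1][j-1] if the characters match, else 1 + min(D[i-1][j], D[i][j-1], D[i-1][j-1]). Filling the table (rows: prefixes of 'gyga', columns: prefixes of 'ygau'):
     ε  y  g  a  u
  ε  0  1  2  3  4
  g  1  1  1  2  3
  y  2  1  2  2  3
  g  3  2  1  2  3
  a  4  3  2  1  2
The bottom-right entry gives D[4][4] = 2, so no sequence of fewer than 2 edits works. Backtracking through the table gives one optimal edit sequence (2 edits):
  gyga → yga (del g @1)
  yga → ygau (ins u @4)
Edit distance = 2.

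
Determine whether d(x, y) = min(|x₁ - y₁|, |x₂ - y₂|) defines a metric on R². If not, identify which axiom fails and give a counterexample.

No. d fails identity of indiscernibles: take x = (1, 0) and y = (1, 1). Then d(x,y) = min(|1 - 1|, |0 - 1|) = min(0, 1) = 0, yet x ≠ y.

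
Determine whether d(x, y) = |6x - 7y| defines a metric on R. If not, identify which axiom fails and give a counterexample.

No. d fails symmetry: d(9, 4) = |6·9 - 7·4| = |26| = 26, but d(4, 9) = |6·4 - 7·9| = |-39| = 39. Since 26 ≠ 39, d(x,y) ≠ d(y,x) in general.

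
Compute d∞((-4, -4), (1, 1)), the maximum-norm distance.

max(|x_i - y_i|) = max(|-4 - 1|, |-4 - 1|) = max(5, 5) = 5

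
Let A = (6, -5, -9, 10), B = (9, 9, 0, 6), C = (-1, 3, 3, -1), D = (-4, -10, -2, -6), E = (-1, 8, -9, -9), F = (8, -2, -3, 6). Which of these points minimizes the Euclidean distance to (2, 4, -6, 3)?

Distances: d(A) ≈ 12.4499, d(B) ≈ 10.9087, d(C) ≈ 10.3441, d(D) ≈ 18.1384, d(E) ≈ 13.3417, d(F) ≈ 9.4868. Nearest: F = (8, -2, -3, 6) with distance 9.4868.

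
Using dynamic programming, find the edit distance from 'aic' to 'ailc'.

Let D[i][j] be the edit distance between the first i characters of 'aic' and the first j characters of 'ailc', with D[i][0] = i, D[0][j] = j, and D[i][j] = D[i-1][j-1] if the characters match, else 1 + min(D[i-1][j], D[i][j-1], D[i-1][j-1]). Filling the table (rows: prefixes of 'aic', columns: prefixes of 'ailc'):
     ε  a  i  l  c
  ε  0  1  2  3  4
  a  1  0  1  2  3
  i  2  1  0  1  2
  c  3  2  1  1  1
The bottom-right entry gives D[3][4] = 1, so no sequence of fewer than 1 edit works. Backtracking through the table gives one optimal edit sequence (1 edit):
  aic → ailc (ins l @3)
Edit distance = 1.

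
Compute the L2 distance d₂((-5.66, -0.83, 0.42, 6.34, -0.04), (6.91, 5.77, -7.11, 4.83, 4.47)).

√(Σ(x_i - y_i)²) = √((-5.66 - 6.91)² + (-0.83 - 5.77)² + (0.42 - (-7.11))² + (6.34 - 4.83)² + (-0.04 - 4.47)²)
= √((-12.57)² + (-6.6)² + 7.53² + 1.51² + (-4.51)²) = √(158.0049 + 43.56 + 56.7009 + 2.2801 + 20.3401) = √280.886 ≈ 16.7597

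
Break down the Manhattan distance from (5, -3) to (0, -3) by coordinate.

Σ|x_i - y_i| = |5 - 0| + |-3 - (-3)| = 5 + 0 = 5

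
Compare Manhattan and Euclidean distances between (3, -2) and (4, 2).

L1 = |3 - 4| + |-2 - 2| = 1 + 4 = 5
L2 = √(1² + 4²) = √17 ≈ 4.1231
L1 ≥ L2 always (equality iff movement is along one axis); L1 > L2 here.
Ratio L1/L2 = 5/√17 ≈ 1.2127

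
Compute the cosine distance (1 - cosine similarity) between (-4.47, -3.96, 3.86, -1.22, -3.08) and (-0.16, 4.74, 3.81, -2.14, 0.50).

With u = (-4.47, -3.96, 3.86, -1.22, -3.08), v = (-0.16, 4.74, 3.81, -2.14, 0.50):
u·v = (-4.47)·(-0.16) + (-3.96)·4.74 + 3.86·3.81 + (-1.22)·(-2.14) + (-3.08)·0.5 = 0.7152 + (-18.7704) + 14.7066 + 2.6108 + (-1.54) = -2.2778.
|u| = √((-4.47)² + (-3.96)² + 3.86² + (-1.22)² + (-3.08)²) = √(19.9809 + 15.6816 + 14.8996 + 1.4884 + 9.4864) = √61.5369, |v| = √((-0.16)² + 4.74² + 3.81² + (-2.14)² + 0.5²) = √(0.0256 + 22.4676 + 14.5161 + 4.5796 + 0.25) = √41.8389.
cos θ = (u·v)/(|u||v|) = -2.2778/(√61.5369·√41.8389) ≈ -0.0449
Cosine distance = 1 - cos θ ≈ 1 - (-0.0449) = 1.0449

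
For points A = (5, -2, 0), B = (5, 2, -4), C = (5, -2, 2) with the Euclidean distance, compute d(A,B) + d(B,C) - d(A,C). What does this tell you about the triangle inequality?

d(A,B) = √(0² + 4² + 4²) = √32 ≈ 5.6569, d(B,C) = √(0² + 4² + 6²) = √52 ≈ 7.2111, d(A,C) = √(0² + 0² + 2²) = √4 = 2.
d(A,B) + d(B,C) - d(A,C) = 5.6569 + 7.2111 - 2 = 12.868 - 2 = 10.868 (to 4 decimal places). This is ≥ 0, so the triangle inequality holds for these points.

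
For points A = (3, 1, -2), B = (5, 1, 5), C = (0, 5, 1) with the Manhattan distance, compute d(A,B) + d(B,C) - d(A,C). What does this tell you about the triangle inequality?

d(A,B) = 2 + 0 + 7 = 9, d(B,C) = 5 + 4 + 4 = 13, d(A,C) = 3 + 4 + 3 = 10.
d(A,B) + d(B,C) - d(A,C) = 9 + 13 - 10 = 22 - 10 = 12. This is ≥ 0, so the triangle inequality holds for these points.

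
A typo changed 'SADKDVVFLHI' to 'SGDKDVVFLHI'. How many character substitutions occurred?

Differing positions: 2. Hamming distance = 1.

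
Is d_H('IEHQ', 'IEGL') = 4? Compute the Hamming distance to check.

Differing positions: 3, 4. Hamming distance = 2, so the claim that d_H = 4 is false.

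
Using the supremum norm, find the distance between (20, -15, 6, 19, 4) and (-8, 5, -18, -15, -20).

max(|x_i - y_i|) = max(|20 - (-8)|, |-15 - 5|, |6 - (-18)|, |19 - (-15)|, |4 - (-20)|) = max(28, 20, 24, 34, 24) = 34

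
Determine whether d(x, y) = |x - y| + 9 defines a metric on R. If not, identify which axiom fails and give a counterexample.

No. d fails identity of indiscernibles (specifically d(x,x) = 0): d(5, 5) = |5 - 5| + 9 = 0 + 9 = 9 ≠ 0.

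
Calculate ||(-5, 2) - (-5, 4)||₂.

√(Σ(x_i - y_i)²) = √((-5 - (-5))² + (2 - 4)²)
= √(0² + (-2)²) = √(0 + 4) = √4 = 2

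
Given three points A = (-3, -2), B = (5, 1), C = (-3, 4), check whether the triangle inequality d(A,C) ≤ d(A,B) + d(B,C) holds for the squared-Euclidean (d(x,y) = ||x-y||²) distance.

d(A,B) = 8² + 3² = 73, d(B,C) = 8² + 3² = 73, d(A,C) = 0² + 6² = 36.
d(A,C) = 36 ≤ 73 + 73 = 146. Triangle inequality is satisfied.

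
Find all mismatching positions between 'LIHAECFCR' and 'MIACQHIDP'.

Differing positions: 1, 3, 4, 5, 6, 7, 8, 9. Hamming distance = 8.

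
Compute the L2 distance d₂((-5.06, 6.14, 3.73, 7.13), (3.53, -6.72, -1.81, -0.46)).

√(Σ(x_i - y_i)²) = √((-5.06 - 3.53)² + (6.14 - (-6.72))² + (3.73 - (-1.81))² + (7.13 - (-0.46))²)
= √((-8.59)² + 12.86² + 5.54² + 7.59²) = √(73.7881 + 165.3796 + 30.6916 + 57.6081) = √327.4674 ≈ 18.0961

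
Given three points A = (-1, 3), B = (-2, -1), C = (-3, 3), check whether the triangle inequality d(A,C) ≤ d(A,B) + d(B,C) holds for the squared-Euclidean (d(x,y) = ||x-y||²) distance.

d(A,B) = 1² + 4² = 17, d(B,C) = 1² + 4² = 17, d(A,C) = 2² + 0² = 4.
d(A,C) = 4 ≤ 17 + 17 = 34. Triangle inequality is satisfied.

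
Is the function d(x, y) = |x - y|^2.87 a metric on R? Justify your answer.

No. d(x,y) = |x-y|^2.87 fails the triangle inequality since p = 2.87 > 1. Counterexample: x = -1, y = 2, z = 4. d(x,z) = |-1 - 4|^2.87 = 5^2.87 ≈ 101.4014, but d(x,y) + d(y,z) = 3^2.87 + 2^2.87 ≈ 23.4066 + 7.3107 = 30.7173. Since 101.4014 > 30.7173, the triangle inequality is violated.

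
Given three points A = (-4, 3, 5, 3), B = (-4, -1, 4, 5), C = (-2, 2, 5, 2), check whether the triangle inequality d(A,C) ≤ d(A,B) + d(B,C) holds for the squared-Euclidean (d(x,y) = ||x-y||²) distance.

d(A,B) = 0² + 4² + 1² + 2² = 21, d(B,C) = 2² + 3² + 1² + 3² = 23, d(A,C) = 2² + 1² + 0² + 1² = 6.
d(A,C) = 6 ≤ 21 + 23 = 44. Triangle inequality is satisfied.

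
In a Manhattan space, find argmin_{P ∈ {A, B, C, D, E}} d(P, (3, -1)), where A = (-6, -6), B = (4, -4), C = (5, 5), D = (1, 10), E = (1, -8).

Distances: d(A) = 14, d(B) = 4, d(C) = 8, d(D) = 13, d(E) = 9. Nearest: B = (4, -4) with distance 4.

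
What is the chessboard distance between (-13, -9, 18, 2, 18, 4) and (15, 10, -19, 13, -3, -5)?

max(|x_i - y_i|) = max(|-13 - 15|, |-9 - 10|, |18 - (-19)|, |2 - 13|, |18 - (-3)|, |4 - (-5)|) = max(28, 19, 37, 11, 21, 9) = 37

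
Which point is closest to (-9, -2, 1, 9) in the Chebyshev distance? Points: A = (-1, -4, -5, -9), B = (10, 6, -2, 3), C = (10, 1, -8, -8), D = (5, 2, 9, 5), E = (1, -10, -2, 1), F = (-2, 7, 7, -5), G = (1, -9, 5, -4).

Distances: d(A) = 18, d(B) = 19, d(C) = 19, d(D) = 14, d(E) = 10, d(F) = 14, d(G) = 13. Nearest: E = (1, -10, -2, 1) with distance 10.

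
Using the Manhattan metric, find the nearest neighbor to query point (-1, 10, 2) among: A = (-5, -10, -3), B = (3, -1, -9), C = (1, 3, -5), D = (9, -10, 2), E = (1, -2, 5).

Distances: d(A) = 29, d(B) = 26, d(C) = 16, d(D) = 30, d(E) = 17. Nearest: C = (1, 3, -5) with distance 16.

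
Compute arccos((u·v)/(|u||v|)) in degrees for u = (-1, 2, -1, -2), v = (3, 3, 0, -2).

With u = (-1, 2, -1, -2), v = (3, 3, 0, -2):
u·v = (-1)·3 + 2·3 + (-1)·0 + (-2)·(-2) = (-3) + 6 + 0 + 4 = 7.
|u| = √((-1)² + 2² + (-1)² + (-2)²) = √10, |v| = √(3² + 3² + 0² + (-2)²) = √22, so |u||v| = √(10·22) = √220.
cos θ = (u·v)/(|u||v|) = 7/√220 ≈ 0.47194
θ = arccos(0.47194) ≈ 61.84°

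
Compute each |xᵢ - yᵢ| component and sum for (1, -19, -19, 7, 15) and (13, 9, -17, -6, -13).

Σ|x_i - y_i| = |1 - 13| + |-19 - 9| + |-19 - (-17)| + |7 - (-6)| + |15 - (-13)| = 12 + 28 + 2 + 13 + 28 = 83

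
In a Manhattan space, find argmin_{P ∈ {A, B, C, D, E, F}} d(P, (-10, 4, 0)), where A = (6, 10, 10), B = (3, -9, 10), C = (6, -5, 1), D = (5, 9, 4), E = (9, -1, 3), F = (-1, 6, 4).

Distances: d(A) = 32, d(B) = 36, d(C) = 26, d(D) = 24, d(E) = 27, d(F) = 15. Nearest: F = (-1, 6, 4) with distance 15.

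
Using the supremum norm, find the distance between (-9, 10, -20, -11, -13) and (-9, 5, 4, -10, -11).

max(|x_i - y_i|) = max(|-9 - (-9)|, |10 - 5|, |-20 - 4|, |-11 - (-10)|, |-13 - (-11)|) = max(0, 5, 24, 1, 2) = 24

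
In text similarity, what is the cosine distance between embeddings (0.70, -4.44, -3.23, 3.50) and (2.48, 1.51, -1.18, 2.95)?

With u = (0.70, -4.44, -3.23, 3.50), v = (2.48, 1.51, -1.18, 2.95):
u·v = 0.7·2.48 + (-4.44)·1.51 + (-3.23)·(-1.18) + 3.5·2.95 = 1.736 + (-6.7044) + 3.8114 + 10.325 = 9.168.
|u| = √(0.7² + (-4.44)² + (-3.23)² + 3.5²) = √(0.49 + 19.7136 + 10.4329 + 12.25) = √42.8865, |v| = √(2.48² + 1.51² + (-1.18)² + 2.95²) = √(6.1504 + 2.2801 + 1.3924 + 8.7025) = √18.5254.
cos θ = (u·v)/(|u||v|) = 9.168/(√42.8865·√18.5254) ≈ 0.3253
Cosine distance = 1 - cos θ ≈ 1 - 0.3253 = 0.6747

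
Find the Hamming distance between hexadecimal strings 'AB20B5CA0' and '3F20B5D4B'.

Differing positions: 1, 2, 7, 8, 9. Hamming distance = 5.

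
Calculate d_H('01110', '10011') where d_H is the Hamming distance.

Differing positions: 1, 2, 3, 5. Hamming distance = 4.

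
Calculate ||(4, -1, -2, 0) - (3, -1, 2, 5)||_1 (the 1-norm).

Σ|x_i - y_i| = |4 - 3| + |-1 - (-1)| + |-2 - 2| + |0 - 5| = 1 + 0 + 4 + 5 = 10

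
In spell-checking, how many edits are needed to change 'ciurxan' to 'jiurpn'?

Let D[i][j] be the edit distance between the first i characters of 'ciurxan' and the first j characters of 'jiurpn', with D[i][0] = i, D[0][j] = j, and D[i][j] = D[i-1][j-1] if the characters match, else 1 + min(D[i-1][j], D[i][j-1], D[i-1][j-1]). Filling the table (rows: prefixes of 'ciurxan', columns: prefixes of 'jiurpn'):
     ε  j  i  u  r  p  n
  ε  0  1  2  3  4  5  6
  c  1  1  2  3  4  5  6
  i  2  2  1  2  3  4  5
  u  3  3  2  1  2  3  4
  r  4  4  3  2  1  2  3
  x  5  5  4  3  2  2  3
  a  6  6  5  4  3  3  3
  n  7  7  6  5  4  4  3
The bottom-right entry gives D[7][6] = 3, so no sequence of fewer than 3 edits works. Backtracking through the table gives one optimal edit sequence (3 edits):
  ciurxan → jiurxan (sub c→j @1)
  jiurxan → jiuran (del x @5)
  jiuran → jiurpn (sub a→p @5)
Edit distance = 3.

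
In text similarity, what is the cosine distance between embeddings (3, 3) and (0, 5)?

With u = (3, 3), v = (0, 5):
u·v = 3·0 + 3·5 = 0 + 15 = 15.
|u| = √(3² + 3²) = √18, |v| = √(0² + 5²) = √25, so |u||v| = √(18·25) = √450.
cos θ = (u·v)/(|u||v|) = 15/√450 ≈ 0.7071
Cosine distance = 1 - cos θ ≈ 1 - 0.7071 = 0.2929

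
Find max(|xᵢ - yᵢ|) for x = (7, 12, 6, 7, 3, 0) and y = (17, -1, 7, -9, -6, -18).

max(|x_i - y_i|) = max(|7 - 17|, |12 - (-1)|, |6 - 7|, |7 - (-9)|, |3 - (-6)|, |0 - (-18)|) = max(10, 13, 1, 16, 9, 18) = 18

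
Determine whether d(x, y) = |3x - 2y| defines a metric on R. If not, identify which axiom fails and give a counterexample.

No. d fails symmetry: d(8, 4) = |3·8 - 2·4| = |16| = 16, but d(4, 8) = |3·4 - 2·8| = |-4| = 4. Since 16 ≠ 4, d(x,y) ≠ d(y,x) in general.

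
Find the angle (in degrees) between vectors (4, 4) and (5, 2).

With u = (4, 4), v = (5, 2):
u·v = 4·5 + 4·2 = 20 + 8 = 28.
|u| = √(4² + 4²) = √32, |v| = √(5² + 2²) = √29, so |u||v| = √(32·29) = √928.
cos θ = (u·v)/(|u||v|) = 28/√928 ≈ 0.919145
θ = arccos(0.919145) ≈ 23.2°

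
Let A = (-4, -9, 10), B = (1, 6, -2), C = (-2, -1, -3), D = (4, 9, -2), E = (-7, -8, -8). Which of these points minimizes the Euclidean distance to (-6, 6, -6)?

Distances: d(A) ≈ 22.0227, d(B) ≈ 8.0623, d(C) ≈ 8.6023, d(D) ≈ 11.1803, d(E) ≈ 14.1774. Nearest: B = (1, 6, -2) with distance 8.0623.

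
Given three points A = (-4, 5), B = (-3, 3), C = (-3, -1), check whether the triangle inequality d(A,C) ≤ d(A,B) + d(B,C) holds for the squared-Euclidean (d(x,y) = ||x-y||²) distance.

d(A,B) = 1² + 2² = 5, d(B,C) = 0² + 4² = 16, d(A,C) = 1² + 6² = 37.
d(A,C) = 37 > 5 + 16 = 21. Triangle inequality is VIOLATED. (Squared-Euclidean is not a metric — this is a counterexample.)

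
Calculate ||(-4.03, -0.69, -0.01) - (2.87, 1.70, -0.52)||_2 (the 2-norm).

(Σ|x_i - y_i|^2)^(1/2) = (|-4.03 - 2.87|^2 + |-0.69 - 1.7|^2 + |-0.01 - (-0.52)|^2)^(1/2)
= (6.9^2 + 2.39^2 + 0.51^2)^(1/2) = (47.61 + 5.7121 + 0.2601)^(1/2) = (53.5822)^(1/2) ≈ 7.32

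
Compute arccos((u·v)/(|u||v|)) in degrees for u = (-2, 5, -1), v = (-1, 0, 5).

With u = (-2, 5, -1), v = (-1, 0, 5):
u·v = (-2)·(-1) + 5·0 + (-1)·5 = 2 + 0 + (-5) = -3.
|u| = √((-2)² + 5² + (-1)²) = √30, |v| = √((-1)² + 0² + 5²) = √26, so |u||v| = √(30·26) = √780.
cos θ = (u·v)/(|u||v|) = -3/√780 ≈ -0.107417
θ = arccos(-0.107417) ≈ 96.17°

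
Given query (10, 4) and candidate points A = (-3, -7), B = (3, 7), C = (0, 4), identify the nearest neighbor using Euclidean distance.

Distances: d(A) ≈ 17.0294, d(B) ≈ 7.6158, d(C) = 10. Nearest: B = (3, 7) with distance 7.6158.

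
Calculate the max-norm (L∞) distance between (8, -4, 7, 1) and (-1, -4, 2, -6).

max(|x_i - y_i|) = max(|8 - (-1)|, |-4 - (-4)|, |7 - 2|, |1 - (-6)|) = max(9, 0, 5, 7) = 9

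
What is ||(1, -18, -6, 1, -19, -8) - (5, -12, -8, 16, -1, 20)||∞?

max(|x_i - y_i|) = max(|1 - 5|, |-18 - (-12)|, |-6 - (-8)|, |1 - 16|, |-19 - (-1)|, |-8 - 20|) = max(4, 6, 2, 15, 18, 28) = 28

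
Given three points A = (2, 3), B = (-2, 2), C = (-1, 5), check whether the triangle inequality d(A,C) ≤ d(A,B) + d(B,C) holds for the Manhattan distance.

d(A,B) = 4 + 1 = 5, d(B,C) = 1 + 3 = 4, d(A,C) = 3 + 2 = 5.
d(A,C) = 5 ≤ 5 + 4 = 9. Triangle inequality is satisfied.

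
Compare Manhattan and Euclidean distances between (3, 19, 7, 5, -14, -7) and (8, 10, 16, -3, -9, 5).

L1 = |3 - 8| + |19 - 10| + |7 - 16| + |5 - (-3)| + |-14 - (-9)| + |-7 - 5| = 5 + 9 + 9 + 8 + 5 + 12 = 48
L2 = √(5² + 9² + 9² + 8² + 5² + 12²) = √420 ≈ 20.4939
L1 ≥ L2 always (equality iff movement is along one axis); L1 > L2 here.
Ratio L1/L2 = 48/√420 ≈ 2.3422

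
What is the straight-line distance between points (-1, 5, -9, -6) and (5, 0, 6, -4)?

√(Σ(x_i - y_i)²) = √((-1 - 5)² + (5 - 0)² + (-9 - 6)² + (-6 - (-4))²)
= √((-6)² + 5² + (-15)² + (-2)²) = √(36 + 25 + 225 + 4) = √290 ≈ 17.0294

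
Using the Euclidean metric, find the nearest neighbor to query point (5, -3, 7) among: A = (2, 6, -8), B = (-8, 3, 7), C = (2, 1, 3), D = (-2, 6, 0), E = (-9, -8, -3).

Distances: d(A) ≈ 17.7482, d(B) ≈ 14.3178, d(C) ≈ 6.4031, d(D) ≈ 13.3791, d(E) ≈ 17.9165. Nearest: C = (2, 1, 3) with distance 6.4031.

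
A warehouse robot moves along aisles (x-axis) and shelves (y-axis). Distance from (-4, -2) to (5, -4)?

Σ|x_i - y_i| = |-4 - 5| + |-2 - (-4)| = 9 + 2 = 11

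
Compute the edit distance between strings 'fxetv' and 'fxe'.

Let D[i][j] be the edit distance between the first i characters of 'fxetv' and the first j characters of 'fxe', with D[i][0] = i, D[0][j] = j, and D[i][j] = D[i-1][j-1] if the characters match, else 1 + min(D[i-1][j], D[i][j-1], D[i-1][j-1]). Filling the table (rows: prefixes of 'fxetv', columns: prefixes of 'fxe'):
     ε  f  x  e
  ε  0  1  2  3
  f  1  0  1  2
  x  2  1  0  1
  e  3  2  1  0
  t  4  3  2  1
  v  5  4  3  2
The bottom-right entry gives D[5][3] = 2, so no sequence of fewer than 2 edits works. Backtracking through the table gives one optimal edit sequence (2 edits):
  fxetv → fxev (del t @4)
  fxev → fxe (del v @4)
Edit distance = 2.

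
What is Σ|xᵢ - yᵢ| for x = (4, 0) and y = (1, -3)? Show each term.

Σ|x_i - y_i| = |4 - 1| + |0 - (-3)| = 3 + 3 = 6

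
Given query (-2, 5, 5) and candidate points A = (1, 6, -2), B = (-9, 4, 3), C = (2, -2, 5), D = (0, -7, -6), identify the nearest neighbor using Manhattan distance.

Distances: d(A) = 11, d(B) = 10, d(C) = 11, d(D) = 25. Nearest: B = (-9, 4, 3) with distance 10.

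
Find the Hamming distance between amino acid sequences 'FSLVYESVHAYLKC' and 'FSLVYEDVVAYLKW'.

Differing positions: 7, 9, 14. Hamming distance = 3.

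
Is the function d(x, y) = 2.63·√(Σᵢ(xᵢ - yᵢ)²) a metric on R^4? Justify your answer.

Yes. The L2 (Euclidean) norm induces a metric on R^4, and multiplying a metric by a positive constant 2.63 > 0 preserves all four axioms: non-negativity (2.63·||x-y|| ≥ 0), identity (2.63·||x-y|| = 0 ⟺ ||x-y|| = 0 ⟺ x = y), symmetry (||x-y|| = ||y-x||), and the triangle inequality (2.63·||x-z|| ≤ 2.63·||x-y|| + 2.63·||y-z||). So d is a metric.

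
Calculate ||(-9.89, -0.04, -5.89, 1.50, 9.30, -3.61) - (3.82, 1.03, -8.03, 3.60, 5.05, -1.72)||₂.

√(Σ(x_i - y_i)²) = √((-9.89 - 3.82)² + (-0.04 - 1.03)² + (-5.89 - (-8.03))² + (1.5 - 3.6)² + (9.3 - 5.05)² + (-3.61 - (-1.72))²)
= √((-13.71)² + (-1.07)² + 2.14² + (-2.1)² + 4.25² + (-1.89)²) = √(187.9641 + 1.1449 + 4.5796 + 4.41 + 18.0625 + 3.5721) = √219.7332 ≈ 14.8234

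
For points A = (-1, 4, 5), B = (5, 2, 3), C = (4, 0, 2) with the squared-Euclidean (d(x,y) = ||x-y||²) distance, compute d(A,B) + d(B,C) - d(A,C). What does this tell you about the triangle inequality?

d(A,B) = 6² + 2² + 2² = 44, d(B,C) = 1² + 2² + 1² = 6, d(A,C) = 5² + 4² + 3² = 50.
d(A,B) + d(B,C) - d(A,C) = 44 + 6 - 50 = 50 - 50 = 0. This is ≥ 0, so the triangle inequality holds for these points.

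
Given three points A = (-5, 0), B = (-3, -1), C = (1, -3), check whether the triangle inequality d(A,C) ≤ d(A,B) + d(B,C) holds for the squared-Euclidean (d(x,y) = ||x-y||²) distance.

d(A,B) = 2² + 1² = 5, d(B,C) = 4² + 2² = 20, d(A,C) = 6² + 3² = 45.
d(A,C) = 45 > 5 + 20 = 25. Triangle inequality is VIOLATED. (Squared-Euclidean is not a metric — this is a counterexample.)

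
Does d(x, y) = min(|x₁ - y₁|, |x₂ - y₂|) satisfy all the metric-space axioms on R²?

No. d fails identity of indiscernibles: take x = (0, 0) and y = (0, 2). Then d(x,y) = min(|0 - 0|, |0 - 2|) = min(0, 2) = 0, yet x ≠ y.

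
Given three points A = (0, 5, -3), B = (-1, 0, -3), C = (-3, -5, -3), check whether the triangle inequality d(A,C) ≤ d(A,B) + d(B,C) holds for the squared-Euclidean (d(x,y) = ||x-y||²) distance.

d(A,B) = 1² + 5² + 0² = 26, d(B,C) = 2² + 5² + 0² = 29, d(A,C) = 3² + 10² + 0² = 109.
d(A,C) = 109 > 26 + 29 = 55. Triangle inequality is VIOLATED. (Squared-Euclidean is not a metric — this is a counterexample.)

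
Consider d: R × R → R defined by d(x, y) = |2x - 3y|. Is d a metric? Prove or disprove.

No. d fails symmetry: d(5, 2) = |2·5 - 3·2| = |4| = 4, but d(2, 5) = |2·2 - 3·5| = |-11| = 11. Since 4 ≠ 11, d(x,y) ≠ d(y,x) in general.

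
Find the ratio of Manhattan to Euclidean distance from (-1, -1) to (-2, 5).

L1 = |-1 - (-2)| + |-1 - 5| = 1 + 6 = 7
L2 = √(1² + 6²) = √37 ≈ 6.0828
L1 ≥ L2 always (equality iff movement is along one axis); L1 > L2 here.
Ratio L1/L2 = 7/√37 ≈ 1.1508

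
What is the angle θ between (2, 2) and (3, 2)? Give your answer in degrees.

With u = (2, 2), v = (3, 2):
u·v = 2·3 + 2·2 = 6 + 4 = 10.
|u| = √(2² + 2²) = √8, |v| = √(3² + 2²) = √13, so |u||v| = √(8·13) = √104.
cos θ = (u·v)/(|u||v|) = 10/√104 ≈ 0.980581
θ = arccos(0.980581) ≈ 11.31°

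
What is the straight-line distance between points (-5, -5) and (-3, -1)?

√(Σ(x_i - y_i)²) = √((-5 - (-3))² + (-5 - (-1))²)
= √((-2)² + (-4)²) = √(4 + 16) = √20 ≈ 4.4721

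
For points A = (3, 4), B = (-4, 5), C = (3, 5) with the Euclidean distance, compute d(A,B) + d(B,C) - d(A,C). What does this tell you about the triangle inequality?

d(A,B) = √(7² + 1²) = √50 ≈ 7.0711, d(B,C) = √(7² + 0²) = √49 = 7, d(A,C) = √(0² + 1²) = √1 = 1.
d(A,B) + d(B,C) - d(A,C) = 7.0711 + 7 - 1 = 14.0711 - 1 = 13.0711 (to 4 decimal places). This is ≥ 0, so the triangle inequality holds for these points.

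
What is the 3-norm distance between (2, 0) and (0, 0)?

(Σ|x_i - y_i|^3)^(1/3) = (|2 - 0|^3 + |0 - 0|^3)^(1/3)
= (2^3 + 0^3)^(1/3) = (8 + 0)^(1/3) = (8)^(1/3) = 2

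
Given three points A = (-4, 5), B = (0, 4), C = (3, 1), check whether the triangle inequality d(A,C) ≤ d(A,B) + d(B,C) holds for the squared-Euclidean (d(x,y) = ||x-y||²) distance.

d(A,B) = 4² + 1² = 17, d(B,C) = 3² + 3² = 18, d(A,C) = 7² + 4² = 65.
d(A,C) = 65 > 17 + 18 = 35. Triangle inequality is VIOLATED. (Squared-Euclidean is not a metric — this is a counterexample.)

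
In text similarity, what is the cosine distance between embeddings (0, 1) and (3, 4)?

With u = (0, 1), v = (3, 4):
u·v = 0·3 + 1·4 = 0 + 4 = 4.
|u| = √(0² + 1²) = √1, |v| = √(3² + 4²) = √25, so |u||v| = √(1·25) = √25 = 5.
cos θ = (u·v)/(|u||v|) = 4/5 = 0.8
Cosine distance = 1 - cos θ = 1 - 0.8 = 0.2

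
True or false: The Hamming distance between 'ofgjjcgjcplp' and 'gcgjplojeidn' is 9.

Differing positions: 1, 2, 5, 6, 7, 9, 10, 11, 12. Hamming distance = 9, so the claim is true.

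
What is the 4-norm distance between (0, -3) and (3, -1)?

(Σ|x_i - y_i|^4)^(1/4) = (|0 - 3|^4 + |-3 - (-1)|^4)^(1/4)
= (3^4 + 2^4)^(1/4) = (81 + 16)^(1/4) = (97)^(1/4) ≈ 3.1383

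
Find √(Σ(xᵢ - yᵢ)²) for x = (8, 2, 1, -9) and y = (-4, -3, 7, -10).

√(Σ(x_i - y_i)²) = √((8 - (-4))² + (2 - (-3))² + (1 - 7)² + (-9 - (-10))²)
= √(12² + 5² + (-6)² + 1²) = √(144 + 25 + 36 + 1) = √206 ≈ 14.3527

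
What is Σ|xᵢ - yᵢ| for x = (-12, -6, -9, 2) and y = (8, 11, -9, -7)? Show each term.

Σ|x_i - y_i| = |-12 - 8| + |-6 - 11| + |-9 - (-9)| + |2 - (-7)| = 20 + 17 + 0 + 9 = 46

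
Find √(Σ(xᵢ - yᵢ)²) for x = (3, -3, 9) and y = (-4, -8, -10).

√(Σ(x_i - y_i)²) = √((3 - (-4))² + (-3 - (-8))² + (9 - (-10))²)
= √(7² + 5² + 19²) = √(49 + 25 + 361) = √435 ≈ 20.8567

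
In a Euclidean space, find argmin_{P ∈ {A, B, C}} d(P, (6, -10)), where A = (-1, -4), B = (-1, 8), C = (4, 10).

Distances: d(A) ≈ 9.2195, d(B) ≈ 19.3132, d(C) ≈ 20.0998. Nearest: A = (-1, -4) with distance 9.2195.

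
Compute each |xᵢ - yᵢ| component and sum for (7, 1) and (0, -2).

Σ|x_i - y_i| = |7 - 0| + |1 - (-2)| = 7 + 3 = 10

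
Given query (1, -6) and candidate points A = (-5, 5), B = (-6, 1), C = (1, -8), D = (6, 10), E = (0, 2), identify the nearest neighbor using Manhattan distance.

Distances: d(A) = 17, d(B) = 14, d(C) = 2, d(D) = 21, d(E) = 9. Nearest: C = (1, -8) with distance 2.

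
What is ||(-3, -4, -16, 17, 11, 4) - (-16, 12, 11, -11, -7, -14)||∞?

max(|x_i - y_i|) = max(|-3 - (-16)|, |-4 - 12|, |-16 - 11|, |17 - (-11)|, |11 - (-7)|, |4 - (-14)|) = max(13, 16, 27, 28, 18, 18) = 28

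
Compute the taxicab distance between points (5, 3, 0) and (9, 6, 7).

Σ|x_i - y_i| = |5 - 9| + |3 - 6| + |0 - 7| = 4 + 3 + 7 = 14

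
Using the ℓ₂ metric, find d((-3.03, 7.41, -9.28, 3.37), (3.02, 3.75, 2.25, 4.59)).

√(Σ(x_i - y_i)²) = √((-3.03 - 3.02)² + (7.41 - 3.75)² + (-9.28 - 2.25)² + (3.37 - 4.59)²)
= √((-6.05)² + 3.66² + (-11.53)² + (-1.22)²) = √(36.6025 + 13.3956 + 132.9409 + 1.4884) = √184.4274 ≈ 13.5804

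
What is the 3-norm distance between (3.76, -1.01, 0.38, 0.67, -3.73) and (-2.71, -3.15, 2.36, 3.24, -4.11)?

(Σ|x_i - y_i|^3)^(1/3) = (|3.76 - (-2.71)|^3 + |-1.01 - (-3.15)|^3 + |0.38 - 2.36|^3 + |0.67 - 3.24|^3 + |-3.73 - (-4.11)|^3)^(1/3)
= (6.47^3 + 2.14^3 + 1.98^3 + 2.57^3 + 0.38^3)^(1/3) ≈ (270.84 + 9.8003 + 7.7624 + 16.9746 + 0.0549)^(1/3) = (305.4322)^(1/3) ≈ 6.7345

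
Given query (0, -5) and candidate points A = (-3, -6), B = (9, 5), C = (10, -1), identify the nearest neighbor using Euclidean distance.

Distances: d(A) ≈ 3.1623, d(B) ≈ 13.4536, d(C) ≈ 10.7703. Nearest: A = (-3, -6) with distance 3.1623.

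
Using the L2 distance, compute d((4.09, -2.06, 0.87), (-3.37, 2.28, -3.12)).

(Σ|x_i - y_i|^2)^(1/2) = (|4.09 - (-3.37)|^2 + |-2.06 - 2.28|^2 + |0.87 - (-3.12)|^2)^(1/2)
= (7.46^2 + 4.34^2 + 3.99^2)^(1/2) = (55.6516 + 18.8356 + 15.9201)^(1/2) = (90.4073)^(1/2) ≈ 9.5083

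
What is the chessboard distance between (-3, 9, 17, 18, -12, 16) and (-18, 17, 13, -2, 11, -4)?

max(|x_i - y_i|) = max(|-3 - (-18)|, |9 - 17|, |17 - 13|, |18 - (-2)|, |-12 - 11|, |16 - (-4)|) = max(15, 8, 4, 20, 23, 20) = 23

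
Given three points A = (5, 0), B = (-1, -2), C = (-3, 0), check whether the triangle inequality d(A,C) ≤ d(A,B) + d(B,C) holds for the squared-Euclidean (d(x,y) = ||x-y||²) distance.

d(A,B) = 6² + 2² = 40, d(B,C) = 2² + 2² = 8, d(A,C) = 8² + 0² = 64.
d(A,C) = 64 > 40 + 8 = 48. Triangle inequality is VIOLATED. (Squared-Euclidean is not a metric — this is a counterexample.)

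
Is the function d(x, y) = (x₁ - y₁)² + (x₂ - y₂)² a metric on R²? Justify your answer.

No. The squared Euclidean distance fails the triangle inequality. Counterexample: x = (0, 0), y = (4, 1), z = (8, 2). d(x,z) = 8² + 2² = 68, but d(x,y) + d(y,z) = (4² + 1²) + (4² + 1²) = 17 + 17 = 34. Since 68 > 34, the triangle inequality is violated. (Note: √d, the ordinary Euclidean distance, IS a metric.)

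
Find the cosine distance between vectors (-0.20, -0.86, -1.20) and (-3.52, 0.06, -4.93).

With u = (-0.20, -0.86, -1.20), v = (-3.52, 0.06, -4.93):
u·v = (-0.2)·(-3.52) + (-0.86)·0.06 + (-1.2)·(-4.93) = 0.704 + (-0.0516) + 5.916 = 6.5684.
|u| = √((-0.2)² + (-0.86)² + (-1.2)²) = √(0.04 + 0.7396 + 1.44) = √2.2196, |v| = √((-3.52)² + 0.06² + (-4.93)²) = √(12.3904 + 0.0036 + 24.3049) = √36.6989.
cos θ = (u·v)/(|u||v|) = 6.5684/(√2.2196·√36.6989) ≈ 0.7278
Cosine distance = 1 - cos θ ≈ 1 - 0.7278 = 0.2722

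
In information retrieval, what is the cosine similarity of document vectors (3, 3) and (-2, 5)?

With u = (3, 3), v = (-2, 5):
u·v = 3·(-2) + 3·5 = (-6) + 15 = 9.
|u| = √(3² + 3²) = √18, |v| = √((-2)² + 5²) = √29, so |u||v| = √(18·29) = √522.
cos θ = (u·v)/(|u||v|) = 9/√522 ≈ 0.3939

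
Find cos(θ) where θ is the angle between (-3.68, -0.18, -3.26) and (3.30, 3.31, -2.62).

With u = (-3.68, -0.18, -3.26), v = (3.30, 3.31, -2.62):
u·v = (-3.68)·3.3 + (-0.18)·3.31 + (-3.26)·(-2.62) = (-12.144) + (-0.5958) + 8.5412 = -4.1986.
|u| = √((-3.68)² + (-0.18)² + (-3.26)²) = √(13.5424 + 0.0324 + 10.6276) = √24.2024, |v| = √(3.3² + 3.31² + (-2.62)²) = √(10.89 + 10.9561 + 6.8644) = √28.7105.
cos θ = (u·v)/(|u||v|) = -4.1986/(√24.2024·√28.7105) ≈ -0.1593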